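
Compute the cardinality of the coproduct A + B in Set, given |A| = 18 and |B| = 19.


In Set, the coproduct A + B is the disjoint union.
|A + B| = |A| + |B| = 18 + 19 = 37

37


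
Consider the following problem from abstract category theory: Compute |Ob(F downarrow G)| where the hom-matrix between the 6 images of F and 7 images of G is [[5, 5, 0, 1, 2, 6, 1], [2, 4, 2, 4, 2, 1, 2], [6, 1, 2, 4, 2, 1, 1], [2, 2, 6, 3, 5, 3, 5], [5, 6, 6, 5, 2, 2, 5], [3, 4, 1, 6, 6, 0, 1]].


Objects of (F downarrow G) are triples (a, b, h: F(a)->G(b)).
The count equals the sum of all entries in the hom-matrix.
sum(row 0) = 20
sum(row 1) = 17
sum(row 2) = 17
sum(row 3) = 26
sum(row 4) = 31
sum(row 5) = 21
Grand total = 132

132


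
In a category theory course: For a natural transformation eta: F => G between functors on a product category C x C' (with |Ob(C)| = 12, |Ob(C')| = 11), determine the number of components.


A natural transformation eta: F => G assigns one component morphism per
object of the domain category.
The domain is the product category C x C', so
|Ob(C x C')| = |Ob(C)| * |Ob(C')| = 12 * 11 = 132.
Therefore eta has 132 component morphisms.

132


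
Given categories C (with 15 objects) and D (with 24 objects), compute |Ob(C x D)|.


The product category C x D has objects that are pairs (c, d).
Number of pairs = |Ob(C)| * |Ob(D)| = 15 * 24 = 360

360


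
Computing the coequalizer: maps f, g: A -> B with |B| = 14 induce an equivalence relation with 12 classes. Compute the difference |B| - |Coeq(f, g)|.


The coequalizer Coeq(f, g) = B / ~ has one element per equivalence class.
|B| = 14, |Coeq(f, g)| = 12.
|B| - |Coeq(f, g)| = 14 - 12 = 2.

2


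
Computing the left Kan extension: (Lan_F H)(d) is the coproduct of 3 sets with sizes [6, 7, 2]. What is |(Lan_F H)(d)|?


Pointwise, the left Kan extension (Lan_F H)(d) is the colimit, indexed
by the comma category (F downarrow d), of H composed with the
projection (F downarrow d) -> C. Here that colimit is given
as a coproduct (disjoint union) of sets, so its cardinality is the
sum of the sizes of the summands.
Coproduct of sets with sizes: 6 + 7 + 2
= 15

15


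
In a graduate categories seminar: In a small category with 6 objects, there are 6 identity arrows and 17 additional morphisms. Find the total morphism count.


Each object has an identity morphism, giving 6 identities.
Adding the 17 non-identity morphisms:
Total = 6 + 17 = 23

23


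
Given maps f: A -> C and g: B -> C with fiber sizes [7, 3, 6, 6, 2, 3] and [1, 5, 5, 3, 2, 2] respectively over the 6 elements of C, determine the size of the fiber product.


The pullback A x_C B consists of pairs (a, b) with f(a) = g(b).
For each element c in C, the fiber product has |f^-1(c)| * |g^-1(c)| elements.
Summing over C: 7 * 1 + 3 * 5 + 6 * 5 + 6 * 3 + 2 * 2 + 3 * 2
= 7 + 15 + 30 + 18 + 4 + 6 = 80

80


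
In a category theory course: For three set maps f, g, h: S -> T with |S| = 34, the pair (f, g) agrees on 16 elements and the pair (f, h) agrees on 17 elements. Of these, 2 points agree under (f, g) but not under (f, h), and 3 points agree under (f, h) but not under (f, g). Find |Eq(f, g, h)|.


Eq(f, g, h) is the triple-agreement set: points in S where all three
maps take the same value. Using inclusion-exclusion on the pairwise data:
Pair (f, g) agrees on 16 points; pair (f, h) on 17 points.
Points agreeing under (f, g) but not (f, h) = 2; under (f, h) but not (f, g) = 3.
Triple-agreement = agreement-in-(f, g) minus points that agree under (f, g) but not (f, h):
|Eq(f, g, h)| = 16 - 2 = 14
(cross-check via (f, h): 17 - 3 = 14.)

14


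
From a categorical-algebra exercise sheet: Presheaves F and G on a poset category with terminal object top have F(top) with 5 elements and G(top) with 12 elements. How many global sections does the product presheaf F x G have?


Global sections of a presheaf on a poset with terminal top satisfy
Gamma(H) ~ H(top). Presheaves admit pointwise products, so
(F x G)(top) = F(top) x G(top) (Cartesian product).
|Gamma(F x G)| = |F(top)| * |G(top)| = 5 * 12 = 60.

60


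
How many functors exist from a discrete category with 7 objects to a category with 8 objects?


A functor from a discrete category C to D is determined by
where each object maps. Each of the 7 objects of C can map
to any of the 8 objects of D independently.
Number of functors = 8^7 = 2097152

2097152


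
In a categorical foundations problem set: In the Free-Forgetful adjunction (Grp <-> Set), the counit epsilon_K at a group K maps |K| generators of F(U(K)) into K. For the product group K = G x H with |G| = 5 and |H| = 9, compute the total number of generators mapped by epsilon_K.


The counit epsilon_K: F(U(K)) -> K of the Free-Forgetful adjunction
maps |K| generators of F(U(K)) into K. For K = G x H (the product group),
|G x H| = |G| * |H|.
Total generators mapped = 5 * 9 = 45.

45


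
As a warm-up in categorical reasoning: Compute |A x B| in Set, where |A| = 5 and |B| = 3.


In Set, the product A x B is the Cartesian product.
By the universal property, |A x B| = |A| * |B|.
|A x B| = 5 * 3 = 15

15


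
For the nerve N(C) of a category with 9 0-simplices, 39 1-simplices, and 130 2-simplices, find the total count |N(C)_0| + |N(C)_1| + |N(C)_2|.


The 2-skeleton of the nerve N(C) consists of simplices in dimensions 0, 1, 2:
  |N(C)_0| = 9 (objects)
  |N(C)_1| = 39 (morphisms)
  |N(C)_2| = 130 (composable pairs)
Total = 9 + 39 + 130 = 178

178


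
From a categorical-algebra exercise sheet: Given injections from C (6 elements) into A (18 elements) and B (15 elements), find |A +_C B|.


The pushout A +_C B identifies the images of C in A and B.
|A +_C B| = |A| + |B| - |C| (for injections).
= 18 + 15 - 6 = 27

27


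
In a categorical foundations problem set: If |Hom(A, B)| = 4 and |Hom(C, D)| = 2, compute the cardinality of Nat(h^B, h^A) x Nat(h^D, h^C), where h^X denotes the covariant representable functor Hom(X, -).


By the Yoneda lemma, Nat(h^B, h^A) is isomorphic to Hom(A, B),
so |Nat(h^B, h^A)| = |Hom(A, B)| and |Nat(h^D, h^C)| = |Hom(C, D)|.
|Hom(A, B)| = 4, |Hom(C, D)| = 2.
|Nat(h^B, h^A) x Nat(h^D, h^C)| = 4 * 2 = 8

8


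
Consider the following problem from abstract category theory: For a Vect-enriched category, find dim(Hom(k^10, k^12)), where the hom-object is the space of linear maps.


In Vect-enriched categories, Hom(k^n, k^m) is the space of m x n matrices.
dim(Hom(k^10, k^12)) = 12 * 10 = 120

120


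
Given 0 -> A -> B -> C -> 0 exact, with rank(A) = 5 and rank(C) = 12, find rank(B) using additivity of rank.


For a short exact sequence 0 -> A -> B -> C -> 0,
rank is additive: rank(B) = rank(A) + rank(C).
rank(B) = 5 + 12 = 17

17


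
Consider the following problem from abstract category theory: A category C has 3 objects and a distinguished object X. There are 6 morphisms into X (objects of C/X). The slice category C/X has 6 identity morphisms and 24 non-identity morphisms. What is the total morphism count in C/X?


In the slice category C/X, objects are morphisms to X.
Identity morphisms: 6 (one per object of C/X).
Non-identity morphisms: 24.
Total = 6 + 24 = 30

30


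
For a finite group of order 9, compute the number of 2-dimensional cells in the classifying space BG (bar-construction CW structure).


In the bar-construction CW model of BG, the n-cells are indexed by
n-tuples [g_1|...|g_n] of non-identity elements of G (degenerate
simplices with some g_i = e do not contribute cells), so there are
(|G| - 1)^n n-cells.
For dim = 2 with |G| = 9:
cells = (9 - 1)^2 = 8^2 = 64

64


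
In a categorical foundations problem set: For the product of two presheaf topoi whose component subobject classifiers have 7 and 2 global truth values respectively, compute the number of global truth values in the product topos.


In a product of presheaf topoi E_1 x E_2, the subobject classifier
is Omega = Omega_1 x Omega_2 (componentwise), so
|Omega(top)| = |Omega_1(top_1)| * |Omega_2(top_2)|.
= 7 * 2 = 14.

14


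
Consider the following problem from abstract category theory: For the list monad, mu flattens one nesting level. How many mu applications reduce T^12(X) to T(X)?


Each application of mu: T^2 -> T removes one layer of nesting.
Starting at depth 12 (i.e., T^12(X)), we need to reach T(X).
Number of mu applications = 12 - 1 = 11

11


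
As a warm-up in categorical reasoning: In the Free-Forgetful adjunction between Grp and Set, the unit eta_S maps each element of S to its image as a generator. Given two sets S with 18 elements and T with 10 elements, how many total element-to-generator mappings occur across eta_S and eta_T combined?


The unit eta_X: X -> U(F(X)) of the Free-Forgetful adjunction
maps each element of X to a generator of F(X). For X = S + T (disjoint
union in Set), |S + T| = |S| + |T|.
Total mappings = 18 + 10 = 28.

28


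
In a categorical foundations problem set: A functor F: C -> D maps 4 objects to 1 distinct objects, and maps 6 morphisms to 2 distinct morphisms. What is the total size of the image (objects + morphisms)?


The image of F consists of distinct objects and distinct morphisms.
|Im(F)| on objects = 1
|Im(F)| on morphisms = 2
Total image cardinality = 1 + 2 = 3

3


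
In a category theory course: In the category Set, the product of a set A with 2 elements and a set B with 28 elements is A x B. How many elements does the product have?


In Set, the product A x B is the Cartesian product.
By the universal property, |A x B| = |A| * |B|.
|A x B| = 2 * 28 = 56

56


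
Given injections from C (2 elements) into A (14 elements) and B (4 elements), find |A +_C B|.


The pushout A +_C B identifies the images of C in A and B.
|A +_C B| = |A| + |B| - |C| (for injections).
= 14 + 4 - 2 = 16

16


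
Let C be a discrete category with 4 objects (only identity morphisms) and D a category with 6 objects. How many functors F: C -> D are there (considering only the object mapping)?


A functor from a discrete category C to D is determined by
where each object maps. Each of the 4 objects of C can map
to any of the 6 objects of D independently.
Number of functors = 6^4 = 1296

1296


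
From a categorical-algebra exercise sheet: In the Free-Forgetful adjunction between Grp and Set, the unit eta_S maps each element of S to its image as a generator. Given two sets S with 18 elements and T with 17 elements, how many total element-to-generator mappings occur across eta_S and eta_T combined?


The unit eta_X: X -> U(F(X)) of the Free-Forgetful adjunction
maps each element of X to a generator of F(X). For X = S + T (disjoint
union in Set), |S + T| = |S| + |T|.
Total mappings = 18 + 17 = 35.

35


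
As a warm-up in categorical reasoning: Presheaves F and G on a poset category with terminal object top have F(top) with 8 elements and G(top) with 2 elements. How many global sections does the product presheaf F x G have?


Global sections of a presheaf on a poset with terminal top satisfy
Gamma(H) ~ H(top). Presheaves admit pointwise products, so
(F x G)(top) = F(top) x G(top) (Cartesian product).
|Gamma(F x G)| = |F(top)| * |G(top)| = 8 * 2 = 16.

16


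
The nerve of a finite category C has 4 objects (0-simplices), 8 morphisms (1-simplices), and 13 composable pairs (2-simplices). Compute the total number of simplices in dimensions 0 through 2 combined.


The 2-skeleton of the nerve N(C) consists of simplices in dimensions 0, 1, 2:
  |N(C)_0| = 4 (objects)
  |N(C)_1| = 8 (morphisms)
  |N(C)_2| = 13 (composable pairs)
Total = 4 + 8 + 13 = 25

25


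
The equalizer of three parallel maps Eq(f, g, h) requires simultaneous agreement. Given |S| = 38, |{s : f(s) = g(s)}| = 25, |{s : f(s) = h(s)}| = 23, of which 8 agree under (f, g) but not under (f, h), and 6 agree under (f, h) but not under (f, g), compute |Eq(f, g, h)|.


Eq(f, g, h) is the triple-agreement set: points in S where all three
maps take the same value. Using inclusion-exclusion on the pairwise data:
Pair (f, g) agrees on 25 points; pair (f, h) on 23 points.
Points agreeing under (f, g) but not (f, h) = 8; under (f, h) but not (f, g) = 6.
Triple-agreement = agreement-in-(f, g) minus points that agree under (f, g) but not (f, h):
|Eq(f, g, h)| = 25 - 8 = 17
(cross-check via (f, h): 23 - 6 = 17.)

17


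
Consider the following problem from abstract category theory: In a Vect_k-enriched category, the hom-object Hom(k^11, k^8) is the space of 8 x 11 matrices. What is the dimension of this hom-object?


In Vect-enriched categories, Hom(k^n, k^m) is the space of m x n matrices.
dim(Hom(k^11, k^8)) = 8 * 11 = 88

88


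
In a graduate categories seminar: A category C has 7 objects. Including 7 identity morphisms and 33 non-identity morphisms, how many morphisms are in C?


Each object has an identity morphism, giving 7 identities.
Adding the 33 non-identity morphisms:
Total = 7 + 33 = 40

40


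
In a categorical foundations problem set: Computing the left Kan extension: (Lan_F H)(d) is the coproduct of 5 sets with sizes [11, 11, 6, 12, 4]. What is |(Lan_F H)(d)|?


Pointwise, the left Kan extension (Lan_F H)(d) is the colimit, indexed
by the comma category (F downarrow d), of H composed with the
projection (F downarrow d) -> C. Here that colimit is given
as a coproduct (disjoint union) of sets, so its cardinality is the
sum of the sizes of the summands.
Coproduct of sets with sizes: 11 + 11 + 6 + 12 + 4
= 44

44


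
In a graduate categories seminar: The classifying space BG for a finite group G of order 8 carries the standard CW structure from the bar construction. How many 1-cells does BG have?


In the bar-construction CW model of BG, the n-cells are indexed by
n-tuples [g_1|...|g_n] of non-identity elements of G (degenerate
simplices with some g_i = e do not contribute cells), so there are
(|G| - 1)^n n-cells.
For dim = 1 with |G| = 8:
cells = (8 - 1)^1 = 7^1 = 7

7


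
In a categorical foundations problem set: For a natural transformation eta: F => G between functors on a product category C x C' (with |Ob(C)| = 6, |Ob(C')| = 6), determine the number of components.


A natural transformation eta: F => G assigns one component morphism per
object of the domain category.
The domain is the product category C x C', so
|Ob(C x C')| = |Ob(C)| * |Ob(C')| = 6 * 6 = 36.
Therefore eta has 36 component morphisms.

36


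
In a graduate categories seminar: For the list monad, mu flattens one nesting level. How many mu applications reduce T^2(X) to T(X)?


Each application of mu: T^2 -> T removes one layer of nesting.
Starting at depth 2 (i.e., T^2(X)), we need to reach T(X).
Number of mu applications = 2 - 1 = 1

1


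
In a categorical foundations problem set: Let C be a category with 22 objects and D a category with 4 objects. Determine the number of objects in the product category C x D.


The product category C x D has objects that are pairs (c, d).
Number of pairs = |Ob(C)| * |Ob(D)| = 22 * 4 = 88

88


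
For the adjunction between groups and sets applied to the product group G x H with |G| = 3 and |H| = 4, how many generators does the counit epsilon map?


The counit epsilon_K: F(U(K)) -> K of the Free-Forgetful adjunction
maps |K| generators of F(U(K)) into K. For K = G x H (the product group),
|G x H| = |G| * |H|.
Total generators mapped = 3 * 4 = 12.

12


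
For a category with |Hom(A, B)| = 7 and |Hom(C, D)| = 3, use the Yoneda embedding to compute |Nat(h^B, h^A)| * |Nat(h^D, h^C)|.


By the Yoneda lemma, Nat(h^B, h^A) is isomorphic to Hom(A, B),
so |Nat(h^B, h^A)| = |Hom(A, B)| and |Nat(h^D, h^C)| = |Hom(C, D)|.
|Hom(A, B)| = 7, |Hom(C, D)| = 3.
|Nat(h^B, h^A) x Nat(h^D, h^C)| = 7 * 3 = 21

21


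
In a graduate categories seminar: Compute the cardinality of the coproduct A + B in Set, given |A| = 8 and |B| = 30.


In Set, the coproduct A + B is the disjoint union.
|A + B| = |A| + |B| = 8 + 30 = 38

38


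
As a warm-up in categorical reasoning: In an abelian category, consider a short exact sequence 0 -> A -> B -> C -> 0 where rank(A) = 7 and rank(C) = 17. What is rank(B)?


For a short exact sequence 0 -> A -> B -> C -> 0,
rank is additive: rank(B) = rank(A) + rank(C).
rank(B) = 7 + 17 = 24

24


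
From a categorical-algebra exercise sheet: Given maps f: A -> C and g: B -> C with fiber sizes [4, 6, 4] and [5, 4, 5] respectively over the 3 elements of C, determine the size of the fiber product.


The pullback A x_C B consists of pairs (a, b) with f(a) = g(b).
For each element c in C, the fiber product has |f^-1(c)| * |g^-1(c)| elements.
Summing over C: 4 * 5 + 6 * 4 + 4 * 5
= 20 + 24 + 20 = 64

64


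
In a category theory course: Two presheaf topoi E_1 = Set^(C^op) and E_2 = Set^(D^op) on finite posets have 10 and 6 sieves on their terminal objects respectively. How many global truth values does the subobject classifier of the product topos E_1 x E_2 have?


In a product of presheaf topoi E_1 x E_2, the subobject classifier
is Omega = Omega_1 x Omega_2 (componentwise), so
|Omega(top)| = |Omega_1(top_1)| * |Omega_2(top_2)|.
= 10 * 6 = 60.

60


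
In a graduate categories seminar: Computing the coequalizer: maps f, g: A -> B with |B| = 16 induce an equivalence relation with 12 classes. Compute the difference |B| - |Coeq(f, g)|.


The coequalizer Coeq(f, g) = B / ~ has one element per equivalence class.
|B| = 16, |Coeq(f, g)| = 12.
|B| - |Coeq(f, g)| = 16 - 12 = 4.

4


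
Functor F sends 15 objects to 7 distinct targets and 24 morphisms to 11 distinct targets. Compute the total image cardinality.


The image of F consists of distinct objects and distinct morphisms.
|Im(F)| on objects = 7
|Im(F)| on morphisms = 11
Total image cardinality = 7 + 11 = 18

18


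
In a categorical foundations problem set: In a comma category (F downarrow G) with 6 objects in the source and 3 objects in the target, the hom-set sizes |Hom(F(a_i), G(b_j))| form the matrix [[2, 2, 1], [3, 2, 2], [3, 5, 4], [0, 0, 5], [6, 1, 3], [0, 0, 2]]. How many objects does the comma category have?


Objects of (F downarrow G) are triples (a, b, h: F(a)->G(b)).
The count equals the sum of all entries in the hom-matrix.
sum(row 0) = 5
sum(row 1) = 7
sum(row 2) = 12
sum(row 3) = 5
sum(row 4) = 10
sum(row 5) = 2
Grand total = 41

41


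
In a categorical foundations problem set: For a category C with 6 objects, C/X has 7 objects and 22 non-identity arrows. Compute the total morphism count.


In the slice category C/X, objects are morphisms to X.
Identity morphisms: 7 (one per object of C/X).
Non-identity morphisms: 22.
Total = 7 + 22 = 29

29


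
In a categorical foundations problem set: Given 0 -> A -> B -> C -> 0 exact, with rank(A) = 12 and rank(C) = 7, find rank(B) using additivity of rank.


For a short exact sequence 0 -> A -> B -> C -> 0,
rank is additive: rank(B) = rank(A) + rank(C).
rank(B) = 12 + 7 = 19

19


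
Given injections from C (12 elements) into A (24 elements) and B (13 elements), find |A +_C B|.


The pushout A +_C B identifies the images of C in A and B.
|A +_C B| = |A| + |B| - |C| (for injections).
= 24 + 13 - 12 = 25

25


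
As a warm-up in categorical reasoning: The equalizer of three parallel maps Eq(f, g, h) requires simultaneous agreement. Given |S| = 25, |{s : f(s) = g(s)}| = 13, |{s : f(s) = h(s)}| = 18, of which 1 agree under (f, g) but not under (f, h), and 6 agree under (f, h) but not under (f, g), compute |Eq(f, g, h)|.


Eq(f, g, h) is the triple-agreement set: points in S where all three
maps take the same value. Using inclusion-exclusion on the pairwise data:
Pair (f, g) agrees on 13 points; pair (f, h) on 18 points.
Points agreeing under (f, g) but not (f, h) = 1; under (f, h) but not (f, g) = 6.
Triple-agreement = agreement-in-(f, g) minus points that agree under (f, g) but not (f, h):
|Eq(f, g, h)| = 13 - 1 = 12
(cross-check via (f, h): 18 - 6 = 12.)

12


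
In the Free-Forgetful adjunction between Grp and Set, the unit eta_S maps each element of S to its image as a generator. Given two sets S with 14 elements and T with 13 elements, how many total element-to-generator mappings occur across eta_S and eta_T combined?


The unit eta_X: X -> U(F(X)) of the Free-Forgetful adjunction
maps each element of X to a generator of F(X). For X = S + T (disjoint
union in Set), |S + T| = |S| + |T|.
Total mappings = 14 + 13 = 27.

27


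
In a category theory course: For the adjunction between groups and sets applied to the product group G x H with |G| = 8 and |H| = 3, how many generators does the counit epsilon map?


The counit epsilon_K: F(U(K)) -> K of the Free-Forgetful adjunction
maps |K| generators of F(U(K)) into K. For K = G x H (the product group),
|G x H| = |G| * |H|.
Total generators mapped = 8 * 3 = 24.

24


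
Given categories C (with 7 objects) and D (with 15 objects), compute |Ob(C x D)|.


The product category C x D has objects that are pairs (c, d).
Number of pairs = |Ob(C)| * |Ob(D)| = 7 * 15 = 105

105


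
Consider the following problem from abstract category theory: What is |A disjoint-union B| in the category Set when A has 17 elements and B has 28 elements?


In Set, the coproduct A + B is the disjoint union.
|A + B| = |A| + |B| = 17 + 28 = 45

45


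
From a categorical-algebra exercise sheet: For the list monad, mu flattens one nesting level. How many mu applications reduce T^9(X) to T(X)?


Each application of mu: T^2 -> T removes one layer of nesting.
Starting at depth 9 (i.e., T^9(X)), we need to reach T(X).
Number of mu applications = 9 - 1 = 8

8


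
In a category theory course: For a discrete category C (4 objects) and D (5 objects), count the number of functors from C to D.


A functor from a discrete category C to D is determined by
where each object maps. Each of the 4 objects of C can map
to any of the 5 objects of D independently.
Number of functors = 5^4 = 625

625


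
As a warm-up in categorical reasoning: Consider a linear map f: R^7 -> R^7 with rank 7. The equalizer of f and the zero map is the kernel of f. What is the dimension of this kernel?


The equalizer of f and the zero map is ker(f).
By the rank-nullity theorem: dim(ker(f)) = dim(domain) - rank(f).
dim(ker(f)) = 7 - 7 = 0

0


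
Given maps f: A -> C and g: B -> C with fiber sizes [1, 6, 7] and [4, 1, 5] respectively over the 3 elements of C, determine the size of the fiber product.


The pullback A x_C B consists of pairs (a, b) with f(a) = g(b).
For each element c in C, the fiber product has |f^-1(c)| * |g^-1(c)| elements.
Summing over C: 1 * 4 + 6 * 1 + 7 * 5
= 4 + 6 + 35 = 45

45


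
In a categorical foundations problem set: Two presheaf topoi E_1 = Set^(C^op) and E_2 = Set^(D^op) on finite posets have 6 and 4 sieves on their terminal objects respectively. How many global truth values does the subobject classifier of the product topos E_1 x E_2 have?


In a product of presheaf topoi E_1 x E_2, the subobject classifier
is Omega = Omega_1 x Omega_2 (componentwise), so
|Omega(top)| = |Omega_1(top_1)| * |Omega_2(top_2)|.
= 6 * 4 = 24.

24


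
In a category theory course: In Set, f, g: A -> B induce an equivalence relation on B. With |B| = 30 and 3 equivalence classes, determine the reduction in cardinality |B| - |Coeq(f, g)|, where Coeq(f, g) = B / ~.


The coequalizer Coeq(f, g) = B / ~ has one element per equivalence class.
|B| = 30, |Coeq(f, g)| = 3.
|B| - |Coeq(f, g)| = 30 - 3 = 27.

27


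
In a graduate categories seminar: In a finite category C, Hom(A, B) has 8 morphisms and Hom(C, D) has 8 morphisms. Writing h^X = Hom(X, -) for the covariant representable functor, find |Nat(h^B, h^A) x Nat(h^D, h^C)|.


By the Yoneda lemma, Nat(h^B, h^A) is isomorphic to Hom(A, B),
so |Nat(h^B, h^A)| = |Hom(A, B)| and |Nat(h^D, h^C)| = |Hom(C, D)|.
|Hom(A, B)| = 8, |Hom(C, D)| = 8.
|Nat(h^B, h^A) x Nat(h^D, h^C)| = 8 * 8 = 64

64


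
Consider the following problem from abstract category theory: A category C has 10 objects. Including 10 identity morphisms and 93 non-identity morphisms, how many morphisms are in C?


Each object has an identity morphism, giving 10 identities.
Adding the 93 non-identity morphisms:
Total = 10 + 93 = 103

103


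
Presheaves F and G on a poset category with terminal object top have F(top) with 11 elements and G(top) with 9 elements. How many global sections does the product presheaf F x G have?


Global sections of a presheaf on a poset with terminal top satisfy
Gamma(H) ~ H(top). Presheaves admit pointwise products, so
(F x G)(top) = F(top) x G(top) (Cartesian product).
|Gamma(F x G)| = |F(top)| * |G(top)| = 11 * 9 = 99.

99


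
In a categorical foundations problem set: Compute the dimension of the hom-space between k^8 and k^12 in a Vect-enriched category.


In Vect-enriched categories, Hom(k^n, k^m) is the space of m x n matrices.
dim(Hom(k^8, k^12)) = 12 * 8 = 96

96


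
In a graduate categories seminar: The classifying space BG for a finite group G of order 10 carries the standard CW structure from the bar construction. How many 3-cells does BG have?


In the bar-construction CW model of BG, the n-cells are indexed by
n-tuples [g_1|...|g_n] of non-identity elements of G (degenerate
simplices with some g_i = e do not contribute cells), so there are
(|G| - 1)^n n-cells.
For dim = 3 with |G| = 10:
cells = (10 - 1)^3 = 9^3 = 729

729


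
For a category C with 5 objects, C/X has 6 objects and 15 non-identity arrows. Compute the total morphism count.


In the slice category C/X, objects are morphisms to X.
Identity morphisms: 6 (one per object of C/X).
Non-identity morphisms: 15.
Total = 6 + 15 = 21

21


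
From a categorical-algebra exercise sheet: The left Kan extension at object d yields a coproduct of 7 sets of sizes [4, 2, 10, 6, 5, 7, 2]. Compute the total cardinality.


Pointwise, the left Kan extension (Lan_F H)(d) is the colimit, indexed
by the comma category (F downarrow d), of H composed with the
projection (F downarrow d) -> C. Here that colimit is given
as a coproduct (disjoint union) of sets, so its cardinality is the
sum of the sizes of the summands.
Coproduct of sets with sizes: 4 + 2 + 10 + 6 + 5 + 7 + 2
= 36

36


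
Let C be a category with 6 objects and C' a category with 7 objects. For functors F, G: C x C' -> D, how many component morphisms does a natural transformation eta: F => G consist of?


A natural transformation eta: F => G assigns one component morphism per
object of the domain category.
The domain is the product category C x C', so
|Ob(C x C')| = |Ob(C)| * |Ob(C')| = 6 * 7 = 42.
Therefore eta has 42 component morphisms.

42


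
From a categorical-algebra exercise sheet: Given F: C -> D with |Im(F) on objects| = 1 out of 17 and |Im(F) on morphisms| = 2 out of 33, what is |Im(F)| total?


The image of F consists of distinct objects and distinct morphisms.
|Im(F)| on objects = 1
|Im(F)| on morphisms = 2
Total image cardinality = 1 + 2 = 3

3


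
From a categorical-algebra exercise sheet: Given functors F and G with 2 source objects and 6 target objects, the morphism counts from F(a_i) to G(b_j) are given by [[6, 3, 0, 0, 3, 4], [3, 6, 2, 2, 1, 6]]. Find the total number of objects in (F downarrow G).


Objects of (F downarrow G) are triples (a, b, h: F(a)->G(b)).
The count equals the sum of all entries in the hom-matrix.
sum(row 0) = 16
sum(row 1) = 20
Grand total = 36

36


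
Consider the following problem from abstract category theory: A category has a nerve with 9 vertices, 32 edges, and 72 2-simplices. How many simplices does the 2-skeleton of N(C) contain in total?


The 2-skeleton of the nerve N(C) consists of simplices in dimensions 0, 1, 2:
  |N(C)_0| = 9 (objects)
  |N(C)_1| = 32 (morphisms)
  |N(C)_2| = 72 (composable pairs)
Total = 9 + 32 + 72 = 113

113


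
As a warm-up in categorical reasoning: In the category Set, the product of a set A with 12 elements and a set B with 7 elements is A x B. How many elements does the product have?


In Set, the product A x B is the Cartesian product.
By the universal property, |A x B| = |A| * |B|.
|A x B| = 12 * 7 = 84

84


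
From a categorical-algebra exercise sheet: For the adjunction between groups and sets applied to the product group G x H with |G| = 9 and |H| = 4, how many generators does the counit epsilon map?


The counit epsilon_K: F(U(K)) -> K of the Free-Forgetful adjunction
maps |K| generators of F(U(K)) into K. For K = G x H (the product group),
|G x H| = |G| * |H|.
Total generators mapped = 9 * 4 = 36.

36


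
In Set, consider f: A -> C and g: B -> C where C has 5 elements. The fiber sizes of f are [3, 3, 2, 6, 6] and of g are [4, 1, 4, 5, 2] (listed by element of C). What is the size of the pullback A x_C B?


The pullback A x_C B consists of pairs (a, b) with f(a) = g(b).
For each element c in C, the fiber product has |f^-1(c)| * |g^-1(c)| elements.
Summing over C: 3 * 4 + 3 * 1 + 2 * 4 + 6 * 5 + 6 * 2
= 12 + 3 + 8 + 30 + 12 = 65

65


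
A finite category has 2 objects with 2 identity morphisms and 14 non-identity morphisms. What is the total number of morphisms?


Each object has an identity morphism, giving 2 identities.
Adding the 14 non-identity morphisms:
Total = 2 + 14 = 16

16


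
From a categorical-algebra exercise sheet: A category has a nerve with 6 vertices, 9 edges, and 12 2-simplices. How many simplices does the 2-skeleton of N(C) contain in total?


The 2-skeleton of the nerve N(C) consists of simplices in dimensions 0, 1, 2:
  |N(C)_0| = 6 (objects)
  |N(C)_1| = 9 (morphisms)
  |N(C)_2| = 12 (composable pairs)
Total = 6 + 9 + 12 = 27

27


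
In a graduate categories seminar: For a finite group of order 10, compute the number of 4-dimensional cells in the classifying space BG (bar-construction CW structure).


In the bar-construction CW model of BG, the n-cells are indexed by
n-tuples [g_1|...|g_n] of non-identity elements of G (degenerate
simplices with some g_i = e do not contribute cells), so there are
(|G| - 1)^n n-cells.
For dim = 4 with |G| = 10:
cells = (10 - 1)^4 = 9^4 = 6561

6561


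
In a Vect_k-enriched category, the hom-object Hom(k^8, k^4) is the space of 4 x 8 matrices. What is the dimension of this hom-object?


In Vect-enriched categories, Hom(k^n, k^m) is the space of m x n matrices.
dim(Hom(k^8, k^4)) = 4 * 8 = 32

32


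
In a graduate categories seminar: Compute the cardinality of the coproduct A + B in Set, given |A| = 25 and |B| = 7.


In Set, the coproduct A + B is the disjoint union.
|A + B| = |A| + |B| = 25 + 7 = 32

32


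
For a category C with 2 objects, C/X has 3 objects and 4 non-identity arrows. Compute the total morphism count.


In the slice category C/X, objects are morphisms to X.
Identity morphisms: 3 (one per object of C/X).
Non-identity morphisms: 4.
Total = 3 + 4 = 7

7


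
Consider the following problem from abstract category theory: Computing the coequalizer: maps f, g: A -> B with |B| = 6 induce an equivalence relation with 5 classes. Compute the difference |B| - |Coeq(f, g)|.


The coequalizer Coeq(f, g) = B / ~ has one element per equivalence class.
|B| = 6, |Coeq(f, g)| = 5.
|B| - |Coeq(f, g)| = 6 - 5 = 1.

1


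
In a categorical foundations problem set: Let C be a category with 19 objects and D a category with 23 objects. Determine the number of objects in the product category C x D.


The product category C x D has objects that are pairs (c, d).
Number of pairs = |Ob(C)| * |Ob(D)| = 19 * 23 = 437

437


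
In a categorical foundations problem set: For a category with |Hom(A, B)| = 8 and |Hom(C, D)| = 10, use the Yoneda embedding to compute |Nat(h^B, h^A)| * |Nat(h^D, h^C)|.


By the Yoneda lemma, Nat(h^B, h^A) is isomorphic to Hom(A, B),
so |Nat(h^B, h^A)| = |Hom(A, B)| and |Nat(h^D, h^C)| = |Hom(C, D)|.
|Hom(A, B)| = 8, |Hom(C, D)| = 10.
|Nat(h^B, h^A) x Nat(h^D, h^C)| = 8 * 10 = 80

80


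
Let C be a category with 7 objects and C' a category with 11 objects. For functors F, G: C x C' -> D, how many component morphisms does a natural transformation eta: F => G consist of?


A natural transformation eta: F => G assigns one component morphism per
object of the domain category.
The domain is the product category C x C', so
|Ob(C x C')| = |Ob(C)| * |Ob(C')| = 7 * 11 = 77.
Therefore eta has 77 component morphisms.

77


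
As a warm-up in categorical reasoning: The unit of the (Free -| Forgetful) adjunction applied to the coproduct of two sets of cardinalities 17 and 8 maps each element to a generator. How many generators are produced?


The unit eta_X: X -> U(F(X)) of the Free-Forgetful adjunction
maps each element of X to a generator of F(X). For X = S + T (disjoint
union in Set), |S + T| = |S| + |T|.
Total mappings = 17 + 8 = 25.

25


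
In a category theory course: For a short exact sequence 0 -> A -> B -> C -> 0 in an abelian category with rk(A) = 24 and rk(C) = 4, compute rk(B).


For a short exact sequence 0 -> A -> B -> C -> 0,
rank is additive: rank(B) = rank(A) + rank(C).
rank(B) = 24 + 4 = 28

28


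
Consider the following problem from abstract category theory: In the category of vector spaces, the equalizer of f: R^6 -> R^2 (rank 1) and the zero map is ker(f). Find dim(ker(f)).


The equalizer of f and the zero map is ker(f).
By the rank-nullity theorem: dim(ker(f)) = dim(domain) - rank(f).
dim(ker(f)) = 6 - 1 = 5

5


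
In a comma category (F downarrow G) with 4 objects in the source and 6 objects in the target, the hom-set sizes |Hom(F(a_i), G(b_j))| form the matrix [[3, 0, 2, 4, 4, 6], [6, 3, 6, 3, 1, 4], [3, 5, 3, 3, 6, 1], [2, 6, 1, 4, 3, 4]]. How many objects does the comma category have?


Objects of (F downarrow G) are triples (a, b, h: F(a)->G(b)).
The count equals the sum of all entries in the hom-matrix.
sum(row 0) = 19
sum(row 1) = 23
sum(row 2) = 21
sum(row 3) = 20
Grand total = 83

83


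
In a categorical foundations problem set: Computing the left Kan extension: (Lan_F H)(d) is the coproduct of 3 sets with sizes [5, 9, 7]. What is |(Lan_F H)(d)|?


Pointwise, the left Kan extension (Lan_F H)(d) is the colimit, indexed
by the comma category (F downarrow d), of H composed with the
projection (F downarrow d) -> C. Here that colimit is given
as a coproduct (disjoint union) of sets, so its cardinality is the
sum of the sizes of the summands.
Coproduct of sets with sizes: 5 + 9 + 7
= 21

21


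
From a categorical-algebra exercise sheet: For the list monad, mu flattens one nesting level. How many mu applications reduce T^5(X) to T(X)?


Each application of mu: T^2 -> T removes one layer of nesting.
Starting at depth 5 (i.e., T^5(X)), we need to reach T(X).
Number of mu applications = 5 - 1 = 4

4


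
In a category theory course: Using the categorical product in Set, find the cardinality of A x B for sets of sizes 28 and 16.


In Set, the product A x B is the Cartesian product.
By the universal property, |A x B| = |A| * |B|.
|A x B| = 28 * 16 = 448

448


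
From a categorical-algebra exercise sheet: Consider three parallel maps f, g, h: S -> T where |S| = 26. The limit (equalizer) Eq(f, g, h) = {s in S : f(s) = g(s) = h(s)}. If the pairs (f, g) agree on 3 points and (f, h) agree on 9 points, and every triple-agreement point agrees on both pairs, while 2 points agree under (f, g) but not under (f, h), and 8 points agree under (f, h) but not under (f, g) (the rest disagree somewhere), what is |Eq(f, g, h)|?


Eq(f, g, h) is the triple-agreement set: points in S where all three
maps take the same value. Using inclusion-exclusion on the pairwise data:
Pair (f, g) agrees on 3 points; pair (f, h) on 9 points.
Points agreeing under (f, g) but not (f, h) = 2; under (f, h) but not (f, g) = 8.
Triple-agreement = agreement-in-(f, g) minus points that agree under (f, g) but not (f, h):
|Eq(f, g, h)| = 3 - 2 = 1
(cross-check via (f, h): 9 - 8 = 1.)

1


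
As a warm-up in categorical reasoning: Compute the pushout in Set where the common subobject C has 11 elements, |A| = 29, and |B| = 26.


The pushout A +_C B identifies the images of C in A and B.
|A +_C B| = |A| + |B| - |C| (for injections).
= 29 + 26 - 11 = 44

44


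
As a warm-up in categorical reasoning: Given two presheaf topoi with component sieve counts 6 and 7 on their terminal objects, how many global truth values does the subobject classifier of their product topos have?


In a product of presheaf topoi E_1 x E_2, the subobject classifier
is Omega = Omega_1 x Omega_2 (componentwise), so
|Omega(top)| = |Omega_1(top_1)| * |Omega_2(top_2)|.
= 6 * 7 = 42.

42


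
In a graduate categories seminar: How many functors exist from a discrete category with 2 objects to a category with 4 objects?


A functor from a discrete category C to D is determined by
where each object maps. Each of the 2 objects of C can map
to any of the 4 objects of D independently.
Number of functors = 4^2 = 16

16


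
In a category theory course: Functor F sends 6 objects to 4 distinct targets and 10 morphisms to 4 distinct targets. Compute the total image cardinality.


The image of F consists of distinct objects and distinct morphisms.
|Im(F)| on objects = 4
|Im(F)| on morphisms = 4
Total image cardinality = 4 + 4 = 8

8


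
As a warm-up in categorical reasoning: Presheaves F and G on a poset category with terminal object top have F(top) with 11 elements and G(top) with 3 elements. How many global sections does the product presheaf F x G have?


Global sections of a presheaf on a poset with terminal top satisfy
Gamma(H) ~ H(top). Presheaves admit pointwise products, so
(F x G)(top) = F(top) x G(top) (Cartesian product).
|Gamma(F x G)| = |F(top)| * |G(top)| = 11 * 3 = 33.

33


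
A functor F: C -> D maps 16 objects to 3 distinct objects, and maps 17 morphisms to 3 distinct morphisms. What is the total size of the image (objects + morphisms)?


The image of F consists of distinct objects and distinct morphisms.
|Im(F)| on objects = 3
|Im(F)| on morphisms = 3
Total image cardinality = 3 + 3 = 6

6


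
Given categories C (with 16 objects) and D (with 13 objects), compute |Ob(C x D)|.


The product category C x D has objects that are pairs (c, d).
Number of pairs = |Ob(C)| * |Ob(D)| = 16 * 13 = 208

208


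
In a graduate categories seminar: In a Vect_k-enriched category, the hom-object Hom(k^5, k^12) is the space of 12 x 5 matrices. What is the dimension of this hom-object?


In Vect-enriched categories, Hom(k^n, k^m) is the space of m x n matrices.
dim(Hom(k^5, k^12)) = 12 * 5 = 60

60


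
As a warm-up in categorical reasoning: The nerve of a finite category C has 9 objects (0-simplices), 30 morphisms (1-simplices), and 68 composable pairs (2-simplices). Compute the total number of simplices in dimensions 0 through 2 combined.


The 2-skeleton of the nerve N(C) consists of simplices in dimensions 0, 1, 2:
  |N(C)_0| = 9 (objects)
  |N(C)_1| = 30 (morphisms)
  |N(C)_2| = 68 (composable pairs)
Total = 9 + 30 + 68 = 107

107


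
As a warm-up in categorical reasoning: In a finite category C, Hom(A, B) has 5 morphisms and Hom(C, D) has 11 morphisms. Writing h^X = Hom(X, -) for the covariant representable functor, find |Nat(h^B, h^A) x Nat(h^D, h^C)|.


By the Yoneda lemma, Nat(h^B, h^A) is isomorphic to Hom(A, B),
so |Nat(h^B, h^A)| = |Hom(A, B)| and |Nat(h^D, h^C)| = |Hom(C, D)|.
|Hom(A, B)| = 5, |Hom(C, D)| = 11.
|Nat(h^B, h^A) x Nat(h^D, h^C)| = 5 * 11 = 55

55


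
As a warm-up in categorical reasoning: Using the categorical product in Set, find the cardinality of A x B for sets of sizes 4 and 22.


In Set, the product A x B is the Cartesian product.
By the universal property, |A x B| = |A| * |B|.
|A x B| = 4 * 22 = 88

88


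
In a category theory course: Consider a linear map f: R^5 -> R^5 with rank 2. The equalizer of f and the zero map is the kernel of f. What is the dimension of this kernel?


The equalizer of f and the zero map is ker(f).
By the rank-nullity theorem: dim(ker(f)) = dim(domain) - rank(f).
dim(ker(f)) = 5 - 2 = 3

3
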